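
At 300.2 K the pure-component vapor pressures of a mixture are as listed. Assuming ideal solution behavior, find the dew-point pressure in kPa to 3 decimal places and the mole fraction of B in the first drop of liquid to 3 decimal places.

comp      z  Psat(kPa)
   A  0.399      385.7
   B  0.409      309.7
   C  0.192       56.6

At the dew point ψ → 1, so Σzᵢ/Kᵢ = 1 with Kᵢ = Pᵢˢᵃᵗ/P ⇒ 1/P = Σzᵢ/Pᵢˢᵃᵗ.
1/P = 0.399/385.7 + 0.409/309.7 + 0.192/56.6 = 0.005747 ⇒ P = 173.993 kPa
xᵢ = zᵢP/Pᵢˢᵃᵗ ⇒ x_B = 0.409·173.993/309.7 = 0.230

Pdew = 173.993 kPa, x_B = 0.230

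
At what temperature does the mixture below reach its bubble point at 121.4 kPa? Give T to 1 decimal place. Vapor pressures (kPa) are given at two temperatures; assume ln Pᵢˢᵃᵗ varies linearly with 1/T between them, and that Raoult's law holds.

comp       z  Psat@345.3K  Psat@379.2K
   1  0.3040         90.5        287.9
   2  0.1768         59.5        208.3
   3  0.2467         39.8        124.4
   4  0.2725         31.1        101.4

T = 366.7 K

Bubble-point temperature: ΣzᵢPᵢˢᵃᵗ(T) = P. Interpolate ln Pᵢˢᵃᵗ = aᵢ + bᵢ/T.
  T = 345.3 K: ΣzᵢPᵢˢᵃᵗ = 56.33 kPa
  T = 379.2 K: ΣzᵢPᵢˢᵃᵗ = 182.67 kPa
  T = 362.2 K: ΣzᵢPᵢˢᵃᵗ = 104.06 kPa
  T = 370.7 K: ΣzᵢPᵢˢᵃᵗ = 138.76 kPa
  T = 366.4 K: ΣzᵢPᵢˢᵃᵗ = 120.16 kPa
  T = 368.5 K: ΣzᵢPᵢˢᵃᵗ = 128.97 kPa
Interpolating between 366.4 K and 368.5 K gives T ≈ 366.7 K.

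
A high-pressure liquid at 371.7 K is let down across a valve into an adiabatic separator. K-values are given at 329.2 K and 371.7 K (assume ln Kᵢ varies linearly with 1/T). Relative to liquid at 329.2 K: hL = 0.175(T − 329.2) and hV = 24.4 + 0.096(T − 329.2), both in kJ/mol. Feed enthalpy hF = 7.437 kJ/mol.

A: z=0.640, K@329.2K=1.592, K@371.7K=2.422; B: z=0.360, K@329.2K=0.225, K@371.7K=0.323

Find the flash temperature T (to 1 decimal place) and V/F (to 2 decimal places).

Adiabatic flash: solve Rachford–Rice at each trial T, then check hF = ψ·hV(T) + (1−ψ)·hL(T).
  T = 329.2 K: K = (1.592, 0.225), RR gives ψ = 0.218, H_out = 5.312 kJ/mol
  T = 371.7 K: K = (2.422, 0.323), RR gives ψ = 0.692, H_out = 22.003 kJ/mol
  T = 350.4 K: K = (1.988, 0.272), RR gives ψ = 0.515, H_out = 15.418 kJ/mol
  T = 339.8 K: K = (1.785, 0.248), RR gives ψ = 0.393, H_out = 11.112 kJ/mol
  T = 334.5 K: K = (1.687, 0.237), RR gives ψ = 0.315, H_out = 8.470 kJ/mol
  T = 331.9 K: K = (1.640, 0.231), RR gives ψ = 0.270, H_out = 6.998 kJ/mol
  T = 333.2 K: K = (1.664, 0.234), RR gives ψ = 0.293, H_out = 7.751 kJ/mol
  T = 332.5 K: K = (1.651, 0.232), RR gives ψ = 0.281, H_out = 7.350 kJ/mol
  T = 332.9 K: K = (1.658, 0.233), RR gives ψ = 0.288, H_out = 7.581 kJ/mol
  T = 332.7 K: K = (1.655, 0.233), RR gives ψ = 0.284, H_out = 7.466 kJ/mol
Linear interpolation between T = 332.5 (H_out = 7.350) and T = 332.7 (H_out = 7.466) on hF = 7.437 gives T ≈ 332.6 K, at which ψ = 0.28.

T = 332.6 K, V/F = 0.28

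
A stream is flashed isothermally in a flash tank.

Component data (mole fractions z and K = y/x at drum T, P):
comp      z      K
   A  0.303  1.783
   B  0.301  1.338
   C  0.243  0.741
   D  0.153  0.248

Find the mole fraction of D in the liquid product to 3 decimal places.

Material balance + equilibrium reduce to Σ zᵢ(Kᵢ−1)/(1+V/F(Kᵢ−1)) = 0.
g(0) = ΣzᵢKᵢ − 1 = 0.161 and g(1) = 1 − Σzᵢ/Kᵢ = -0.340, so a root lies in (0, 1).
Newton–Raphson from V/F = 0.5:
  V/F = 0.500: g = 0.0008, g' = -0.365 → V/F = 0.502
Converged at V/F = 0.502.
Compositions from xᵢ = zᵢ/(1+V/F(Kᵢ−1)), yᵢ = Kᵢxᵢ:
  A: x = 0.217, y = 0.388
  B: x = 0.257, y = 0.344
  C: x = 0.279, y = 0.207
  D: x = 0.246, y = 0.061

x_D = 0.246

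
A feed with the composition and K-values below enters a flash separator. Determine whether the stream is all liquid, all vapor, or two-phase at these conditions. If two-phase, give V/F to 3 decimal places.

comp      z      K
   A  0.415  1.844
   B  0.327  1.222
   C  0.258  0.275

two-phase, V/F = 0.536

ΣzᵢKᵢ = 1.236; Σzᵢ/Kᵢ = 1.431.
Both exceed 1, so a two-phase solution exists.
Newton iteration, ψ⁰ = 0.55:
  ψ = 0.550: g = -0.0072, g' = -0.526 → ψ = 0.536
Converged at ψ = 0.536.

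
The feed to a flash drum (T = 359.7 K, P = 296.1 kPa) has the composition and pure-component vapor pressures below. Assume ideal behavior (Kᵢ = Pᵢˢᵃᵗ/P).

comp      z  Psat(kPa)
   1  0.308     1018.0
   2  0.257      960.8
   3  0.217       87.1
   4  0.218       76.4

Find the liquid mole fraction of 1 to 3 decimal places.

Raoult's law: Kᵢ = Pᵢˢᵃᵗ/P = Pᵢˢᵃᵗ/296.1.
  K_1 = 1018.0/296.1 = 3.43803, K_2 = 960.8/296.1 = 3.24485, K_3 = 87.1/296.1 = 0.29416, K_4 = 76.4/296.1 = 0.25802
Material balance + equilibrium reduce to Σ zᵢ(Kᵢ−1)/(1+V/F(Kᵢ−1)) = 0.
Check two-phase: ΣzᵢKᵢ = 2.013 > 1 and Σzᵢ/Kᵢ = 1.751 > 1, so g(0) = 1.013 > 0 and g(1) = -0.751 < 0.
Newton–Raphson from V/F = 0.61:
  V/F = 0.610: g = -0.0191, g' = -1.261 → V/F = 0.595
Converged at V/F = 0.595.
Compositions from xᵢ = zᵢ/(1+V/F(Kᵢ−1)), yᵢ = Kᵢxᵢ:
  1: x = 0.126, y = 0.432
  2: x = 0.110, y = 0.357
  3: x = 0.374, y = 0.110
  4: x = 0.390, y = 0.101

x_1 = 0.126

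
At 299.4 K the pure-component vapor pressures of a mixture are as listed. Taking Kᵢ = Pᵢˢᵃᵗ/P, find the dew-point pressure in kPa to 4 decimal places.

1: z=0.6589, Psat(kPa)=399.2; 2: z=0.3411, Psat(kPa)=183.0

Pdew = 284.5367 kPa

At the dew point ψ → 1, so Σzᵢ/Kᵢ = 1 with Kᵢ = Pᵢˢᵃᵗ/P ⇒ 1/P = Σzᵢ/Pᵢˢᵃᵗ.
1/P = 0.6589/399.2 + 0.3411/183.0 = 0.0035145 ⇒ P = 284.5367 kPa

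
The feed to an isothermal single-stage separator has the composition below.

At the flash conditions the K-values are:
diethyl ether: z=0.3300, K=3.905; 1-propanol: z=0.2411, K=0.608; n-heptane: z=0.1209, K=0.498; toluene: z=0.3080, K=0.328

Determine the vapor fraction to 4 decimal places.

Material balance + equilibrium reduce to Σ zᵢ(Kᵢ−1)/(1+ψ(Kᵢ−1)) = 0.
g(0) = ΣzᵢKᵢ − 1 = 0.5965 and g(1) = 1 − Σzᵢ/Kᵢ = -0.6628, so a root lies in (0, 1).
Iterate (Newton) starting at ψ = 0.65:
  ψ = 0.6500: g = -0.25250, g' = -0.9062 → ψ = 0.3714
  ψ = 0.3714: g = 0.00014, g' = -0.9882 → ψ = 0.3715
Converged at ψ = 0.3715.

ψ = 0.3715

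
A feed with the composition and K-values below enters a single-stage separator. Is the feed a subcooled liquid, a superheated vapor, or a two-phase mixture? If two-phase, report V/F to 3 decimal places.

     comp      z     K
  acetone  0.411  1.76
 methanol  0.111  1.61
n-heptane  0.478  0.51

ΣzᵢKᵢ = 1.146; Σzᵢ/Kᵢ = 1.240.
Both exceed 1, so a two-phase solution exists.
Rachford–Rice: g(ψ) = Σ zᵢ(Kᵢ−1)/(1+ψ(Kᵢ−1)) = 0.
Newton–Raphson from ψ = 0.5:
  ψ = 0.500: g = -0.0320, g' = -0.350 → ψ = 0.409
  ψ = 0.409: g = -0.0003, g' = -0.344 → ψ = 0.408
Converged at ψ = 0.408.

two-phase, V/F = 0.408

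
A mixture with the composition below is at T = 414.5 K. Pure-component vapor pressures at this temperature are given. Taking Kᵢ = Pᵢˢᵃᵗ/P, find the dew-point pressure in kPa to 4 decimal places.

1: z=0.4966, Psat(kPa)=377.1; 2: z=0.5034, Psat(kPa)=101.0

Pdew = 158.7037 kPa

At the dew point ψ → 1, so Σzᵢ/Kᵢ = 1 with Kᵢ = Pᵢˢᵃᵗ/P ⇒ 1/P = Σzᵢ/Pᵢˢᵃᵗ.
1/P = 0.4966/377.1 + 0.5034/101.0 = 0.0063011 ⇒ P = 158.7037 kPa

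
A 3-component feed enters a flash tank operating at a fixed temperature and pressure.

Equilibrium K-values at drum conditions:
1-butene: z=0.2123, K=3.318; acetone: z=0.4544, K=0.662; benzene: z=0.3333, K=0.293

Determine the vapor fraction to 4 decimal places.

ψ = 0.0872

Let ψ = V/F and solve Σ zᵢ(Kᵢ−1)/(1+ψ(Kᵢ−1)) = 0.
Feasibility: ΣzᵢKᵢ = 1.1029, Σzᵢ/Kᵢ = 1.8879 — both > 1, two phases present.
Newton iteration, ψ⁰ = 0.42:
  ψ = 0.4200: g = -0.26481, g' = -0.7004 → ψ = 0.0419
  ψ = 0.0419: g = 0.04989, g' = -1.1779 → ψ = 0.0843
  ψ = 0.0843: g = 0.00302, g' = -1.0417 → ψ = 0.0872
Converged at ψ = 0.0872.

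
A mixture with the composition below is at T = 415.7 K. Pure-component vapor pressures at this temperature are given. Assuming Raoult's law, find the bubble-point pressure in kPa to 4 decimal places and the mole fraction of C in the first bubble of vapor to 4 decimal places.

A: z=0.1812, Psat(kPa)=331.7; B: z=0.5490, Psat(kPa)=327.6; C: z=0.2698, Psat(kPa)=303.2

At the bubble point ψ → 0, so ΣzᵢKᵢ = 1 with Kᵢ = Pᵢˢᵃᵗ/P ⇒ P = ΣzᵢPᵢˢᵃᵗ.
P = 0.1812·331.7 + 0.5490·327.6 + 0.2698·303.2 = 321.7598 kPa
yᵢ = zᵢPᵢˢᵃᵗ/P ⇒ y_C = 0.2698·303.2/321.7598 = 0.2542

Pbub = 321.7598 kPa, y_C = 0.2542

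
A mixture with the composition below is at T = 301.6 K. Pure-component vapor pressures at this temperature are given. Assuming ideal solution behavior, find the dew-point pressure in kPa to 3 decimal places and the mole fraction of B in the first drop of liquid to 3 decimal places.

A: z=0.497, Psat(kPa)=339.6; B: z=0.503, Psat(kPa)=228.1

At the dew point ψ → 1, so Σzᵢ/Kᵢ = 1 with Kᵢ = Pᵢˢᵃᵗ/P ⇒ 1/P = Σzᵢ/Pᵢˢᵃᵗ.
1/P = 0.497/339.6 + 0.503/228.1 = 0.003669 ⇒ P = 272.579 kPa
xᵢ = zᵢP/Pᵢˢᵃᵗ ⇒ x_B = 0.503·272.579/228.1 = 0.601

Pdew = 272.579 kPa, x_B = 0.601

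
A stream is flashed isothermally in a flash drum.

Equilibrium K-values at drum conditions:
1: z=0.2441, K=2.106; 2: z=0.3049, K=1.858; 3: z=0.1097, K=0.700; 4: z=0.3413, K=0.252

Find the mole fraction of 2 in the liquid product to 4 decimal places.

x_2 = 0.2314

Iterate (Newton) starting at V/F = 0.47:
  V/F = 0.4700: g = -0.06795, g' = -0.7108 → V/F = 0.3744
  V/F = 0.3744: g = -0.00275, g' = -0.6588 → V/F = 0.3702
Converged at V/F = 0.3702.
Compositions from xᵢ = zᵢ/(1+V/F(Kᵢ−1)), yᵢ = Kᵢxᵢ:
  1: x = 0.1732, y = 0.3647
  2: x = 0.2314, y = 0.4299
  3: x = 0.1234, y = 0.0864
  4: x = 0.4720, y = 0.1189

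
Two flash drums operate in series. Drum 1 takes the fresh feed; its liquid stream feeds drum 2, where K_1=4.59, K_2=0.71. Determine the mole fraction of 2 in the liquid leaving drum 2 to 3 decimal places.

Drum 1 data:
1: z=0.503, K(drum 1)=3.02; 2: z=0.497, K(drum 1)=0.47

x_2 (drum 2) = 0.925

Drum 1:
Material balance + equilibrium reduce to Σ zᵢ(Kᵢ−1)/(1+ψ₁(Kᵢ−1)) = 0.
Feasibility: ΣzᵢKᵢ = 1.753, Σzᵢ/Kᵢ = 1.224 — both > 1, two phases present.
Binary case is linear: z₁(K₁−1)(1+ψ₁(K₂−1)) + z₂(K₂−1)(1+ψ₁(K₁−1)) = 0
⇒ ψ₁ = [z₁(K₁−1)+z₂(K₂−1)] / [−(K₁−1)(K₂−1)] = 0.7526/1.0706 = 0.703
Drum-1 compositions:
  1: x = 0.208, y = 0.628
  2: x = 0.792, y = 0.372
Drum-2 feed = drum-1 liquid: z₂ = (0.2078, 0.7922).
Drum 2:
Material balance + equilibrium reduce to Σ zᵢ(Kᵢ−1)/(1+ψ₂(Kᵢ−1)) = 0.
Check two-phase: ΣzᵢKᵢ = 1.516 > 1 and Σzᵢ/Kᵢ = 1.161 > 1, so g(0) = 0.516 > 0 and g(1) = -0.161 < 0.
Newton iteration, ψ₂⁰ = 0.52:
  ψ₂ = 0.520: g = -0.0102, g' = -0.418 → ψ₂ = 0.496
Converged at ψ₂ = 0.496.
  1: x = 0.075, y = 0.343
  2: x = 0.925, y = 0.657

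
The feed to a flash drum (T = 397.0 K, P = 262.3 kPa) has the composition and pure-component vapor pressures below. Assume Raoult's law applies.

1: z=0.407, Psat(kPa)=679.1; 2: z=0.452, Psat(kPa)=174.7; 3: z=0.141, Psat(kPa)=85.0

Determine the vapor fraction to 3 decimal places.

Raoult's law: Kᵢ = Pᵢˢᵃᵗ/P = Pᵢˢᵃᵗ/262.3.
  K_1 = 679.1/262.3 = 2.58902, K_2 = 174.7/262.3 = 0.66603, K_3 = 85.0/262.3 = 0.32406
Rachford–Rice: g(ψ) = Σ zᵢ(Kᵢ−1)/(1+ψ(Kᵢ−1)) = 0.
g(0) = ΣzᵢKᵢ − 1 = 0.400 and g(1) = 1 − Σzᵢ/Kᵢ = -0.271, so a root lies in (0, 1).
Iterate (Newton) starting at ψ = 0.33:
  ψ = 0.330: g = 0.1319, g' = -0.613 → ψ = 0.545
  ψ = 0.545: g = 0.0110, g' = -0.532 → ψ = 0.566
Converged at ψ = 0.566.

ψ = 0.566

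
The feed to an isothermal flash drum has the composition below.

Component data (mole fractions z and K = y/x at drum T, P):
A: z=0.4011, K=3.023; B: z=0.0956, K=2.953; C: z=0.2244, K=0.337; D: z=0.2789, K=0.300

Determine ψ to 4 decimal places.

Newton iteration, ψ⁰ = 0.5:
  ψ = 0.5000: g = -0.02505, g' = -1.0432 → ψ = 0.4760
Converged at ψ = 0.4760.

ψ = 0.4760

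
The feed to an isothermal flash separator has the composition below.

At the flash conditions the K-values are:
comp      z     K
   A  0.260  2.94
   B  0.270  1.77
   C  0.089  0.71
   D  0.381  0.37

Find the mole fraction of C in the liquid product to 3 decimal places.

x_C = 0.105

Material balance + equilibrium reduce to Σ zᵢ(Kᵢ−1)/(1+β(Kᵢ−1)) = 0.
Check two-phase: ΣzᵢKᵢ = 1.446 > 1 and Σzᵢ/Kᵢ = 1.396 > 1, so g(0) = 0.446 > 0 and g(1) = -0.396 < 0.
Iterate (Newton) starting at β = 0.5:
  β = 0.500: g = 0.0256, g' = -0.668 → β = 0.538
Converged at β = 0.538.
Compositions from xᵢ = zᵢ/(1+β(Kᵢ−1)), yᵢ = Kᵢxᵢ:
  A: x = 0.127, y = 0.374
  B: x = 0.191, y = 0.338
  C: x = 0.105, y = 0.075
  D: x = 0.576, y = 0.213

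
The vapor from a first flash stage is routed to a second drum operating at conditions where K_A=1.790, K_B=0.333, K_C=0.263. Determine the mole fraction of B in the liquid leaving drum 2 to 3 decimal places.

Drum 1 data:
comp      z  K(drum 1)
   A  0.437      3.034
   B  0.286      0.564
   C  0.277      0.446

x_B (drum 2) = 0.283

Drum 1:
Rachford–Rice: g(ψ₁) = Σ zᵢ(Kᵢ−1)/(1+ψ₁(Kᵢ−1)) = 0.
Feasibility: ΣzᵢKᵢ = 1.611, Σzᵢ/Kᵢ = 1.272 — both > 1, two phases present.
Iterate (Newton) starting at ψ₁ = 0.66:
  ψ₁ = 0.660: g = -0.0375, g' = -0.648 → ψ₁ = 0.602
Converged at ψ₁ = 0.602.
Drum-1 compositions:
  A: x = 0.196, y = 0.596
  B: x = 0.388, y = 0.219
  C: x = 0.416, y = 0.185
Drum-2 feed = drum-1 vapor: z₂ = (0.5958, 0.2188, 0.1854).
Drum 2:
Newton iteration, ψ₂⁰ = 0.37:
  ψ₂ = 0.370: g = -0.0174, g' = -0.585 → ψ₂ = 0.340
Converged at ψ₂ = 0.340.
  A: x = 0.470, y = 0.841
  B: x = 0.283, y = 0.094
  C: x = 0.247, y = 0.065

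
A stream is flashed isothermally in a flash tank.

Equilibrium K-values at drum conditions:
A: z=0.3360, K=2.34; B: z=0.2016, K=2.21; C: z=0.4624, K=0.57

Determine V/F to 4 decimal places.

Material balance + equilibrium reduce to Σ zᵢ(Kᵢ−1)/(1+V/F(Kᵢ−1)) = 0.
g(0) = ΣzᵢKᵢ − 1 = 0.4953 and g(1) = 1 − Σzᵢ/Kᵢ = -0.0460, so a root lies in (0, 1).
Iterate (Newton) starting at V/F = 0.5:
  V/F = 0.5000: g = 0.16830, g' = -0.4697 → V/F = 0.8583
  V/F = 0.8583: g = 0.01390, g' = -0.4163 → V/F = 0.8917
Converged at V/F = 0.8917.

V/F = 0.8917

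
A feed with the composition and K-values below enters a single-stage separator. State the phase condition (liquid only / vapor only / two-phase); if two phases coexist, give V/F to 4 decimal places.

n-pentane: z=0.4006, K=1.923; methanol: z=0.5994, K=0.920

vapor only

ΣzᵢKᵢ = 1.3218; Σzᵢ/Kᵢ = 0.8598.
Since Σzᵢ/Kᵢ < 1 the mixture is above its dew point — single vapor phase.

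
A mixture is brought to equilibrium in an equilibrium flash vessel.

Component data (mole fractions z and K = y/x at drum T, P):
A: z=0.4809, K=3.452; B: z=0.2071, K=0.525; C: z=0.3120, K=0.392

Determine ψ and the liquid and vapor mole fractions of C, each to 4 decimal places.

ψ = 0.6484, x_C = 0.5150, y_C = 0.2019

Material balance + equilibrium reduce to Σ zᵢ(Kᵢ−1)/(1+ψ(Kᵢ−1)) = 0.
Check two-phase: ΣzᵢKᵢ = 1.8911 > 1 and Σzᵢ/Kᵢ = 1.3297 > 1, so g(0) = 0.8911 > 0 and g(1) = -0.3297 < 0.
Iterate (Newton) starting at ψ = 0.52:
  ψ = 0.5200: g = 0.11027, g' = -0.8877 → ψ = 0.6442
  ψ = 0.6442: g = 0.00352, g' = -0.8432 → ψ = 0.6484
Converged at ψ = 0.6484.
Compositions from xᵢ = zᵢ/(1+ψ(Kᵢ−1)), yᵢ = Kᵢxᵢ:
  A: x = 0.1857, y = 0.6410
  B: x = 0.2993, y = 0.1571
  C: x = 0.5150, y = 0.2019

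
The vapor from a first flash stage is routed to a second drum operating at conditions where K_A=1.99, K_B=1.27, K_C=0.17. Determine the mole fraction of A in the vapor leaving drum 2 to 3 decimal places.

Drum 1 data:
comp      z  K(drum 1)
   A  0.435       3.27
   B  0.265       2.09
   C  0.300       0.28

Drum 1:
Iterate (Newton) starting at ψ₁ = 0.35:
  ψ₁ = 0.350: g = 0.4706, g' = -1.139 → ψ₁ = 0.763
  ψ₁ = 0.763: g = 0.0396, g' = -1.160 → ψ₁ = 0.797
  ψ₁ = 0.797: g = -0.0012, g' = -1.231 → ψ₁ = 0.796
Converged at ψ₁ = 0.796.
Drum-1 compositions:
  A: x = 0.155, y = 0.507
  B: x = 0.142, y = 0.296
  C: x = 0.703, y = 0.197
Drum-2 feed = drum-1 vapor: z₂ = (0.5066, 0.2965, 0.1969).
Drum 2:
Let ψ₂ = V/F and solve Σ zᵢ(Kᵢ−1)/(1+ψ₂(Kᵢ−1)) = 0.
g(0) = ΣzᵢKᵢ − 1 = 0.418 and g(1) = 1 − Σzᵢ/Kᵢ = -0.646, so a root lies in (0, 1).
Newton iteration, ψ₂⁰ = 0.5:
  ψ₂ = 0.500: g = 0.1267, g' = -0.635 → ψ₂ = 0.699
  ψ₂ = 0.699: g = -0.0258, g' = -0.959 → ψ₂ = 0.672
  ψ₂ = 0.672: g = -0.0010, g' = -0.889 → ψ₂ = 0.671
Converged at ψ₂ = 0.671.
  A: x = 0.304, y = 0.606
  B: x = 0.251, y = 0.319
  C: x = 0.445, y = 0.076

y_A (drum 2) = 0.606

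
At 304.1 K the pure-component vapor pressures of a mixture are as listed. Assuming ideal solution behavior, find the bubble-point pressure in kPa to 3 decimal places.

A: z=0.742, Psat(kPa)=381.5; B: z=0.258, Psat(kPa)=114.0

Pbub = 312.485 kPa

At the bubble point ψ → 0, so ΣzᵢKᵢ = 1 with Kᵢ = Pᵢˢᵃᵗ/P ⇒ P = ΣzᵢPᵢˢᵃᵗ.
P = 0.742·381.5 + 0.258·114.0 = 312.485 kPa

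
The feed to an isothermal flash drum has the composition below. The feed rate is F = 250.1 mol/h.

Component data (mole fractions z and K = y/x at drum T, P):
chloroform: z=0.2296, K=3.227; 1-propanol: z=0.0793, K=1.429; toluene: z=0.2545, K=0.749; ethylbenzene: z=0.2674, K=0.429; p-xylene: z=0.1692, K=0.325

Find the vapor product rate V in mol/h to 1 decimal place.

Rachford–Rice: g(ψ) = Σ zᵢ(Kᵢ−1)/(1+ψ(Kᵢ−1)) = 0.
Check two-phase: ΣzᵢKᵢ = 1.2146 > 1 and Σzᵢ/Kᵢ = 1.6104 > 1, so g(0) = 0.2146 > 0 and g(1) = -0.6104 < 0.
Iterate (Newton) starting at ψ = 0.5:
  ψ = 0.5000: g = -0.18919, g' = -0.6322 → ψ = 0.2007
  ψ = 0.2007: g = 0.01284, g' = -0.7883 → ψ = 0.2170
  ψ = 0.2170: g = 0.00018, g' = -0.7671 → ψ = 0.2173
Converged at ψ = 0.2173.
Then V = ψ·F = 0.2173·250.1 = 54.3 mol/h and L = F − V = 195.8 mol/h.

V = 54.3 mol/h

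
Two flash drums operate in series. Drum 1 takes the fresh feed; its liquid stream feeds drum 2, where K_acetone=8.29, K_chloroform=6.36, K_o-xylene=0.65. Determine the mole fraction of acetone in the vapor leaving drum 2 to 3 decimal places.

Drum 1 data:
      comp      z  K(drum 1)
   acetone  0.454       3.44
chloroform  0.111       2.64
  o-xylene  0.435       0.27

Drum 1:
Let ψ₁ = V/F and solve Σ zᵢ(Kᵢ−1)/(1+ψ₁(Kᵢ−1)) = 0.
Feasibility: ΣzᵢKᵢ = 1.972, Σzᵢ/Kᵢ = 1.785 — both > 1, two phases present.
Newton–Raphson from ψ₁ = 0.5:
  ψ₁ = 0.500: g = 0.0989, g' = -1.213 → ψ₁ = 0.582
  ψ₁ = 0.582: g = -0.0007, g' = -1.240 → ψ₁ = 0.581
Converged at ψ₁ = 0.581.
Drum-1 compositions:
  acetone: x = 0.188, y = 0.646
  chloroform: x = 0.057, y = 0.150
  o-xylene: x = 0.755, y = 0.204
Drum-2 feed = drum-1 liquid: z₂ = (0.1878, 0.0568, 0.7554).
Drum 2:
Material balance + equilibrium reduce to Σ zᵢ(Kᵢ−1)/(1+ψ₂(Kᵢ−1)) = 0.
Check two-phase: ΣzᵢKᵢ = 2.409 > 1 and Σzᵢ/Kᵢ = 1.194 > 1, so g(0) = 1.409 > 0 and g(1) = -0.194 < 0.
Newton iteration, ψ₂⁰ = 0.5:
  ψ₂ = 0.500: g = 0.0570, g' = -0.719 → ψ₂ = 0.579
  ψ₂ = 0.579: g = 0.0047, g' = -0.608 → ψ₂ = 0.587
Converged at ψ₂ = 0.587.
  acetone: x = 0.036, y = 0.295
  chloroform: x = 0.014, y = 0.087
  o-xylene: x = 0.951, y = 0.618

y_acetone (drum 2) = 0.295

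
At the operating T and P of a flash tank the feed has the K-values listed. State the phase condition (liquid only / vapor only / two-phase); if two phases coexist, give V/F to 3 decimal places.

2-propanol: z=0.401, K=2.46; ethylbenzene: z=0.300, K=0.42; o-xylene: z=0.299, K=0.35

ΣzᵢKᵢ = 1.217; Σzᵢ/Kᵢ = 1.732.
Both exceed 1, so a two-phase solution exists.
Let ψ = V/F and solve Σ zᵢ(Kᵢ−1)/(1+ψ(Kᵢ−1)) = 0.
Newton iteration, ψ⁰ = 0.5:
  ψ = 0.500: g = -0.1946, g' = -0.763 → ψ = 0.245
  ψ = 0.245: g = -0.0028, g' = -0.780 → ψ = 0.241
Converged at ψ = 0.241.

two-phase, V/F = 0.241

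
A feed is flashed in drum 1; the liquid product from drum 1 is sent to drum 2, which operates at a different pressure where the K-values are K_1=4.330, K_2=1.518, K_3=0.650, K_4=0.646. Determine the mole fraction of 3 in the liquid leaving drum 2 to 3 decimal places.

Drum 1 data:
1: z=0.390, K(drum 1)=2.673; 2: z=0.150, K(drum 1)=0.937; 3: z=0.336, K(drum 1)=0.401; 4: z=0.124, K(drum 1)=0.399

x_3 (drum 2) = 0.597

Drum 1:
Iterate (Newton) starting at ψ₁ = 0.41:
  ψ₁ = 0.410: g = 0.0116, g' = -0.675 → ψ₁ = 0.427
Converged at ψ₁ = 0.427.
Drum-1 compositions:
  1: x = 0.227, y = 0.608
  2: x = 0.154, y = 0.144
  3: x = 0.452, y = 0.181
  4: x = 0.167, y = 0.067
Drum-2 feed = drum-1 liquid: z₂ = (0.2274, 0.1541, 0.4516, 0.1668).
Drum 2:
Newton iteration, ψ₂⁰ = 0.68:
  ψ₂ = 0.680: g = 0.0058, g' = -0.391 → ψ₂ = 0.695
Converged at ψ₂ = 0.695.
  1: x = 0.069, y = 0.297
  2: x = 0.113, y = 0.172
  3: x = 0.597, y = 0.388
  4: x = 0.221, y = 0.143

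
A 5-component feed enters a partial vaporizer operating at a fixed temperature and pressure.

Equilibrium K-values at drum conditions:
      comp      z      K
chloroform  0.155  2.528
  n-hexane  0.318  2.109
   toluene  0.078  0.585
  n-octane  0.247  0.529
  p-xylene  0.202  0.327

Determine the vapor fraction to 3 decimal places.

ψ = 0.439

Material balance + equilibrium reduce to Σ zᵢ(Kᵢ−1)/(1+ψ(Kᵢ−1)) = 0.
Feasibility: ΣzᵢKᵢ = 1.305, Σzᵢ/Kᵢ = 1.430 — both > 1, two phases present.
Newton–Raphson from ψ = 0.5:
  ψ = 0.500: g = -0.0368, g' = -0.601 → ψ = 0.439
Converged at ψ = 0.439.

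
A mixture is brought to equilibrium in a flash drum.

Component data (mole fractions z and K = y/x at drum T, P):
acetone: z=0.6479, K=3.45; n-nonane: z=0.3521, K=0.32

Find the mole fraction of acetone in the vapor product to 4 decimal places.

Material balance + equilibrium reduce to Σ zᵢ(Kᵢ−1)/(1+ψ(Kᵢ−1)) = 0.
g(0) = ΣzᵢKᵢ − 1 = 1.3479 and g(1) = 1 − Σzᵢ/Kᵢ = -0.2881, so a root lies in (0, 1).
Binary case is linear: z₁(K₁−1)(1+ψ(K₂−1)) + z₂(K₂−1)(1+ψ(K₁−1)) = 0
⇒ ψ = [z₁(K₁−1)+z₂(K₂−1)] / [−(K₁−1)(K₂−1)] = 1.34793/1.66600 = 0.8091
Compositions from xᵢ = zᵢ/(1+ψ(Kᵢ−1)), yᵢ = Kᵢxᵢ:
  acetone: x = 0.2173, y = 0.7495
  n-nonane: x = 0.7827, y = 0.2505

y_acetone = 0.7495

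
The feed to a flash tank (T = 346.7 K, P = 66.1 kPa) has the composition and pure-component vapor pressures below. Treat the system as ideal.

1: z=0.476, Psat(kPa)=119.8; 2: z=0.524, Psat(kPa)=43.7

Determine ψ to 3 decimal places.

ψ = 0.760

Raoult's law: Kᵢ = Pᵢˢᵃᵗ/P = Pᵢˢᵃᵗ/66.1.
  K_1 = 119.8/66.1 = 1.81241, K_2 = 43.7/66.1 = 0.66112
Let ψ = V/F and solve Σ zᵢ(Kᵢ−1)/(1+ψ(Kᵢ−1)) = 0.
Feasibility: ΣzᵢKᵢ = 1.209, Σzᵢ/Kᵢ = 1.055 — both > 1, two phases present.
Binary case is linear: z₁(K₁−1)(1+ψ(K₂−1)) + z₂(K₂−1)(1+ψ(K₁−1)) = 0
⇒ ψ = [z₁(K₁−1)+z₂(K₂−1)] / [−(K₁−1)(K₂−1)] = 0.2091/0.2753 = 0.760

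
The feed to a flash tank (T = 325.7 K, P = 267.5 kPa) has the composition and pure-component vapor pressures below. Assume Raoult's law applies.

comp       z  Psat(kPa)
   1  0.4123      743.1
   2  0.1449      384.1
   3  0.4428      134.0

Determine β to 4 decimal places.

β = 0.7659

Raoult's law: Kᵢ = Pᵢˢᵃᵗ/P = Pᵢˢᵃᵗ/267.5.
  K_1 = 743.1/267.5 = 2.777944, K_2 = 384.1/267.5 = 1.435888, K_3 = 134.0/267.5 = 0.500935
Rachford–Rice: g(β) = Σ zᵢ(Kᵢ−1)/(1+β(Kᵢ−1)) = 0.
g(0) = ΣzᵢKᵢ − 1 = 0.5752 and g(1) = 1 − Σzᵢ/Kᵢ = -0.1333, so a root lies in (0, 1).
Newton–Raphson from β = 0.51:
  β = 0.5100: g = 0.13968, g' = -0.5754 → β = 0.7528
  β = 0.7528: g = 0.00707, g' = -0.5369 → β = 0.7659
Converged at β = 0.7659.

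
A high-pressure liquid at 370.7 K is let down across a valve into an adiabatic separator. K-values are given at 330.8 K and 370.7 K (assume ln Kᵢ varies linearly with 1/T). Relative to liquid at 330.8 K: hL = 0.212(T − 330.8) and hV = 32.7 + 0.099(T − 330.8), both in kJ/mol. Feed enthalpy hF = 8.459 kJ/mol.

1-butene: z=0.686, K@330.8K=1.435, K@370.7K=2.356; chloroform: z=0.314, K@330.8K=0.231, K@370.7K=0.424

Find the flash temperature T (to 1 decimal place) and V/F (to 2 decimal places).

Adiabatic flash: solve Rachford–Rice at each trial T, then check hF = ψ·hV(T) + (1−ψ)·hL(T).
  T = 330.8 K: K = (1.435, 0.231), RR gives ψ = 0.170, H_out = 5.566 kJ/mol
  T = 370.7 K: K = (2.356, 0.424), RR gives ψ = 0.959, H_out = 35.506 kJ/mol
  T = 350.8 K: K = (1.866, 0.319), RR gives ψ = 0.644, H_out = 23.850 kJ/mol
  T = 340.8 K: K = (1.643, 0.273), RR gives ψ = 0.454, H_out = 16.468 kJ/mol
  T = 335.8 K: K = (1.537, 0.251), RR gives ψ = 0.331, H_out = 11.707 kJ/mol
  T = 333.3 K: K = (1.485, 0.241), RR gives ψ = 0.257, H_out = 8.861 kJ/mol
  T = 332.1 K: K = (1.461, 0.236), RR gives ψ = 0.217, H_out = 7.344 kJ/mol
Linear interpolation between T = 332.1 (H_out = 7.344) and T = 333.3 (H_out = 8.861) on hF = 8.459 gives T ≈ 333.0 K, at which ψ = 0.25.

T = 333.0 K, V/F = 0.25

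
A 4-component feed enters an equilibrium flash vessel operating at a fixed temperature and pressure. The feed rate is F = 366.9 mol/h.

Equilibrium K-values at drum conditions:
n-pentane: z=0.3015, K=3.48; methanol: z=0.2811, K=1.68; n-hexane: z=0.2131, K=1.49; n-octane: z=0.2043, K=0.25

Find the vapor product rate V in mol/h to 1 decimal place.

Let ψ = V/F and solve Σ zᵢ(Kᵢ−1)/(1+ψ(Kᵢ−1)) = 0.
Feasibility: ΣzᵢKᵢ = 1.8901, Σzᵢ/Kᵢ = 1.2142 — both > 1, two phases present.
Iterate (Newton) starting at ψ = 0.45:
  ψ = 0.4500: g = 0.35400, g' = -0.7865 → ψ = 0.9001
  ψ = 0.9001: g = -0.04917, g' = -1.3405 → ψ = 0.8634
  ψ = 0.8634: g = -0.00289, g' = -1.1899 → ψ = 0.8610
Converged at ψ = 0.8610.
Then V = ψ·F = 0.8610·366.9 = 315.9 mol/h and L = F − V = 51.0 mol/h.

V = 315.9 mol/h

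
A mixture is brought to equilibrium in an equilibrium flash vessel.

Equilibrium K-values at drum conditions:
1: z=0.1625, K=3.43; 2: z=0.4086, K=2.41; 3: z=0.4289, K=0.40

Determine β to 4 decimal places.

Let β = V/F and solve Σ zᵢ(Kᵢ−1)/(1+β(Kᵢ−1)) = 0.
Feasibility: ΣzᵢKᵢ = 1.7137, Σzᵢ/Kᵢ = 1.2892 — both > 1, two phases present.
Newton iteration, β⁰ = 0.5:
  β = 0.5000: g = 0.14855, g' = -0.7901 → β = 0.6880
  β = 0.6880: g = 0.00198, g' = -0.7915 → β = 0.6905
Converged at β = 0.6905.

β = 0.6905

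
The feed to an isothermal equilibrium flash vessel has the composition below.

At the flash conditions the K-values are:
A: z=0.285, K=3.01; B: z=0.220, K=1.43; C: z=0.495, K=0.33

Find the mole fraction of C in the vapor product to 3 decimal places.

Material balance + equilibrium reduce to Σ zᵢ(Kᵢ−1)/(1+ψ(Kᵢ−1)) = 0.
Check two-phase: ΣzᵢKᵢ = 1.336 > 1 and Σzᵢ/Kᵢ = 1.749 > 1, so g(0) = 0.336 > 0 and g(1) = -0.749 < 0.
Newton iteration, ψ⁰ = 0.38:
  ψ = 0.380: g = -0.0388, g' = -0.800 → ψ = 0.331
  ψ = 0.331: g = 0.0003, g' = -0.813 → ψ = 0.332
Converged at ψ = 0.332.
Compositions from xᵢ = zᵢ/(1+ψ(Kᵢ−1)), yᵢ = Kᵢxᵢ:
  A: x = 0.171, y = 0.515
  B: x = 0.193, y = 0.275
  C: x = 0.636, y = 0.210

y_C = 0.210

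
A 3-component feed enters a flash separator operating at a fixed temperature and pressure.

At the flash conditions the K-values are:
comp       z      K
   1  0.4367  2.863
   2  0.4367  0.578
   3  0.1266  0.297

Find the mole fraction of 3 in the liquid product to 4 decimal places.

x_3 = 0.2125

Material balance + equilibrium reduce to Σ zᵢ(Kᵢ−1)/(1+V/F(Kᵢ−1)) = 0.
Feasibility: ΣzᵢKᵢ = 1.5403, Σzᵢ/Kᵢ = 1.3343 — both > 1, two phases present.
Iterate (Newton) starting at V/F = 0.5:
  V/F = 0.5000: g = 0.05040, g' = -0.6800 → V/F = 0.5741
  V/F = 0.5741: g = 0.00066, g' = -0.6652 → V/F = 0.5751
Converged at V/F = 0.5751.
Compositions from xᵢ = zᵢ/(1+V/F(Kᵢ−1)), yᵢ = Kᵢxᵢ:
  1: x = 0.2108, y = 0.6036
  2: x = 0.5767, y = 0.3333
  3: x = 0.2125, y = 0.0631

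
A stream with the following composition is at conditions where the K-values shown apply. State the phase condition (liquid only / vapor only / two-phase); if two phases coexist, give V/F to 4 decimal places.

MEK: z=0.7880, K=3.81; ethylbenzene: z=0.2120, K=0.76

ΣzᵢKᵢ = 3.1634; Σzᵢ/Kᵢ = 0.4858.
Since Σzᵢ/Kᵢ < 1 the mixture is above its dew point — single vapor phase.

vapor only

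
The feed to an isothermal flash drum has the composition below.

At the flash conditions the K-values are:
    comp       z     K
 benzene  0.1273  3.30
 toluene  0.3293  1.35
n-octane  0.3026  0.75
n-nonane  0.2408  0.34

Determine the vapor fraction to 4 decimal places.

Iterate (Newton) starting at ψ = 0.5:
  ψ = 0.5000: g = -0.08939, g' = -0.4333 → ψ = 0.2937
  ψ = 0.2937: g = 0.00048, g' = -0.4565 → ψ = 0.2947
Converged at ψ = 0.2947.

ψ = 0.2947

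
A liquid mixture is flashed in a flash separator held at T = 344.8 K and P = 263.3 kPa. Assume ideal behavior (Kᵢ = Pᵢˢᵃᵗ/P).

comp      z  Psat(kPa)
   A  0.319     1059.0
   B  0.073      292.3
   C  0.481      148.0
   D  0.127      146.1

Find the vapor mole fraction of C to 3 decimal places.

y_C = 0.362

Raoult's law: Kᵢ = Pᵢˢᵃᵗ/P = Pᵢˢᵃᵗ/263.3.
  K_A = 1059.0/263.3 = 4.02203, K_B = 292.3/263.3 = 1.11014, K_C = 148.0/263.3 = 0.56210, K_D = 146.1/263.3 = 0.55488
Rachford–Rice: g(V/F) = Σ zᵢ(Kᵢ−1)/(1+V/F(Kᵢ−1)) = 0.
g(0) = ΣzᵢKᵢ − 1 = 0.705 and g(1) = 1 − Σzᵢ/Kᵢ = -0.230, so a root lies in (0, 1).
Newton–Raphson from V/F = 0.35:
  V/F = 0.350: g = 0.1605, g' = -0.853 → V/F = 0.538
  V/F = 0.538: g = 0.0247, g' = -0.625 → V/F = 0.578
  V/F = 0.578: g = 0.0005, g' = -0.598 → V/F = 0.579
Converged at V/F = 0.579.
Compositions from xᵢ = zᵢ/(1+V/F(Kᵢ−1)), yᵢ = Kᵢxᵢ:
  A: x = 0.116, y = 0.467
  B: x = 0.069, y = 0.076
  C: x = 0.644, y = 0.362
  D: x = 0.171, y = 0.095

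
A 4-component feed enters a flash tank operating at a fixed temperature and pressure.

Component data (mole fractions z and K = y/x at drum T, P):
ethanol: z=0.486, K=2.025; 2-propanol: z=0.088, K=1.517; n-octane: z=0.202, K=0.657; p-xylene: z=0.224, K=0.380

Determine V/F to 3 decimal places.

V/F = 0.673

Iterate (Newton) starting at V/F = 0.5:
  V/F = 0.500: g = 0.0806, g' = -0.454 → V/F = 0.678
  V/F = 0.678: g = -0.0022, g' = -0.487 → V/F = 0.673
Converged at V/F = 0.673.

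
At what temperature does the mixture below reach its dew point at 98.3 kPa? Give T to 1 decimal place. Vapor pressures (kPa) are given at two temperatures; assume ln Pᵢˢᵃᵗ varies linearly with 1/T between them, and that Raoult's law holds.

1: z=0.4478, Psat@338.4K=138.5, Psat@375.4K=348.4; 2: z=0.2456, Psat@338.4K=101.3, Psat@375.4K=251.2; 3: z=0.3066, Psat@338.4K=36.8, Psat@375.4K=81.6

Dew-point temperature: Σzᵢ·P/Pᵢˢᵃᵗ(T) = 1. Interpolate ln Pᵢˢᵃᵗ = aᵢ + bᵢ/T.
  T = 338.4 K: ΣzᵢP/Pᵢˢᵃᵗ = 1.3751
  T = 375.4 K: ΣzᵢP/Pᵢˢᵃᵗ = 0.5918
  T = 356.9 K: ΣzᵢP/Pᵢˢᵃᵗ = 0.8822
  T = 347.6 K: ΣzᵢP/Pᵢˢᵃᵗ = 1.0962
  T = 352.2 K: ΣzᵢP/Pᵢˢᵃᵗ = 0.9831
  T = 349.9 K: ΣzᵢP/Pᵢˢᵃᵗ = 1.0377
Interpolating between 349.9 K and 352.2 K gives T ≈ 351.5 K.

T = 351.5 K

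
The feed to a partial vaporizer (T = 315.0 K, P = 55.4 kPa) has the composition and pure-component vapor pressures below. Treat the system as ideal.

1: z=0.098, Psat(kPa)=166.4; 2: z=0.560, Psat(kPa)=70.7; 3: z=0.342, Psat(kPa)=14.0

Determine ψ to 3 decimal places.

Raoult's law: Kᵢ = Pᵢˢᵃᵗ/P = Pᵢˢᵃᵗ/55.4.
  K_1 = 166.4/55.4 = 3.00361, K_2 = 70.7/55.4 = 1.27617, K_3 = 14.0/55.4 = 0.25271
Let ψ = V/F and solve Σ zᵢ(Kᵢ−1)/(1+ψ(Kᵢ−1)) = 0.
Check two-phase: ΣzᵢKᵢ = 1.095 > 1 and Σzᵢ/Kᵢ = 1.825 > 1, so g(0) = 0.095 > 0 and g(1) = -0.825 < 0.
Newton–Raphson from ψ = 0.5:
  ψ = 0.500: g = -0.1741, g' = -0.618 → ψ = 0.218
  ψ = 0.218: g = -0.0229, g' = -0.501 → ψ = 0.173
Converged at ψ = 0.173.

ψ = 0.173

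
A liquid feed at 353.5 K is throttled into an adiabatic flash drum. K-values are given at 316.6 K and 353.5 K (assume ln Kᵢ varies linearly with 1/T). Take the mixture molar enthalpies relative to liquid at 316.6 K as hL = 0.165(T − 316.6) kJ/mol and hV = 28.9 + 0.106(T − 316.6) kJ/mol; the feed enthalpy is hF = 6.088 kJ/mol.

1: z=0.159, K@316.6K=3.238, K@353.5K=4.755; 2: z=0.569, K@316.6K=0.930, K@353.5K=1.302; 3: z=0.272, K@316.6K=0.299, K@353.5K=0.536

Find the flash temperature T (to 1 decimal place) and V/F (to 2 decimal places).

T = 318.3 K, V/F = 0.20

Adiabatic flash: solve Rachford–Rice at each trial T, then check hF = ψ·hV(T) + (1−ψ)·hL(T).
  T = 316.6 K: K = (3.238, 0.930, 0.299), RR gives ψ = 0.172, H_out = 4.961 kJ/mol
  T = 353.5 K: K = (4.755, 1.302, 0.536), RR gives ψ = 1.000, H_out = 32.811 kJ/mol
  T = 335.1 K: K = (3.968, 1.111, 0.407), RR gives ψ = 0.549, H_out = 18.319 kJ/mol
  T = 325.9 K: K = (3.597, 1.020, 0.351), RR gives ψ = 0.348, H_out = 11.390 kJ/mol
  T = 321.2 K: K = (3.413, 0.974, 0.324), RR gives ψ = 0.256, H_out = 8.081 kJ/mol
  T = 318.9 K: K = (3.325, 0.952, 0.311), RR gives ψ = 0.213, H_out = 6.509 kJ/mol
Linear interpolation between T = 316.6 (H_out = 4.961) and T = 318.9 (H_out = 6.509) on hF = 6.088 gives T ≈ 318.3 K, at which ψ = 0.20.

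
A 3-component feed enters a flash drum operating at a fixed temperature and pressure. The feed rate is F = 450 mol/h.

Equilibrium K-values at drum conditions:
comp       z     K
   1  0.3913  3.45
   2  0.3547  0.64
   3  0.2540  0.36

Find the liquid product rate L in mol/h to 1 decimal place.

L = 203.5 mol/h

Let ψ = V/F and solve Σ zᵢ(Kᵢ−1)/(1+ψ(Kᵢ−1)) = 0.
Feasibility: ΣzᵢKᵢ = 1.6684, Σzᵢ/Kᵢ = 1.3732 — both > 1, two phases present.
Newton iteration, ψ⁰ = 0.34:
  ψ = 0.3400: g = 0.16974, g' = -0.9287 → ψ = 0.5228
  ψ = 0.5228: g = 0.01874, g' = -0.7562 → ψ = 0.5476
  ψ = 0.5476: g = 0.00013, g' = -0.7463 → ψ = 0.5477
Converged at ψ = 0.5477.
Then V = ψ·F = 0.5477·450 = 246.5 mol/h and L = F − V = 203.5 mol/h.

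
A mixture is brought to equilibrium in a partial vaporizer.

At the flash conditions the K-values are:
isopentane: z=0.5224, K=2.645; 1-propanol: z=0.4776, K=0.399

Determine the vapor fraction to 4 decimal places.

ψ = 0.5789

Rachford–Rice: g(ψ) = Σ zᵢ(Kᵢ−1)/(1+ψ(Kᵢ−1)) = 0.
Feasibility: ΣzᵢKᵢ = 1.5723, Σzᵢ/Kᵢ = 1.3945 — both > 1, two phases present.
Newton iteration, ψ⁰ = 0.5:
  ψ = 0.5000: g = 0.06117, g' = -0.7782 → ψ = 0.5786
  ψ = 0.5786: g = 0.00021, g' = -0.7766 → ψ = 0.5789
Converged at ψ = 0.5789.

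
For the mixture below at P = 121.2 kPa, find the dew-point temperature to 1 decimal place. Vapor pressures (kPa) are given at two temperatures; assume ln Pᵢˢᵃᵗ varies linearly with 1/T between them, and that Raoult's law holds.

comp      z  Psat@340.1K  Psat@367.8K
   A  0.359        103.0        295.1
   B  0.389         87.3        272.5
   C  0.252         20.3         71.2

Dew-point temperature: Σzᵢ·P/Pᵢˢᵃᵗ(T) = 1. Interpolate ln Pᵢˢᵃᵗ = aᵢ + bᵢ/T.
  T = 340.1 K: ΣzᵢP/Pᵢˢᵃᵗ = 2.4670
  T = 367.8 K: ΣzᵢP/Pᵢˢᵃᵗ = 0.7494
  T = 354.0 K: ΣzᵢP/Pᵢˢᵃᵗ = 1.3245
  T = 360.9 K: ΣzᵢP/Pᵢˢᵃᵗ = 0.9907
  T = 357.4 K: ΣzᵢP/Pᵢˢᵃᵗ = 1.1462
  T = 359.1 K: ΣzᵢP/Pᵢˢᵃᵗ = 1.0675
Interpolating between 359.1 K and 360.9 K gives T ≈ 360.7 K.

T = 360.7 K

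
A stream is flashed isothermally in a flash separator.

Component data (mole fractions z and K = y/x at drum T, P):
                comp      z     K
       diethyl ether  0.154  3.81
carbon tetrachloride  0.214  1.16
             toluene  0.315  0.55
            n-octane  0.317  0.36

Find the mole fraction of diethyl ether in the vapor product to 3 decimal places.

Let ψ = V/F and solve Σ zᵢ(Kᵢ−1)/(1+ψ(Kᵢ−1)) = 0.
Check two-phase: ΣzᵢKᵢ = 1.122 > 1 and Σzᵢ/Kᵢ = 1.678 > 1, so g(0) = 0.122 > 0 and g(1) = -0.678 < 0.
Newton–Raphson from ψ = 0.3:
  ψ = 0.300: g = -0.1475, g' = -0.647 → ψ = 0.072
  ψ = 0.072: g = 0.0345, g' = -1.057 → ψ = 0.105
  ψ = 0.105: g = 0.0018, g' = -0.951 → ψ = 0.107
Converged at ψ = 0.107.
Compositions from xᵢ = zᵢ/(1+ψ(Kᵢ−1)), yᵢ = Kᵢxᵢ:
  diethyl ether: x = 0.118, y = 0.451
  carbon tetrachloride: x = 0.210, y = 0.244
  toluene: x = 0.331, y = 0.182
  n-octane: x = 0.340, y = 0.122

y_diethyl ether = 0.451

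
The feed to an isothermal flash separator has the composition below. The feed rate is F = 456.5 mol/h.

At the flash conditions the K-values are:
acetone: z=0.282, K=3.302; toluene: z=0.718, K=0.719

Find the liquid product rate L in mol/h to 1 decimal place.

L = 140.8 mol/h

Let ψ = V/F and solve Σ zᵢ(Kᵢ−1)/(1+ψ(Kᵢ−1)) = 0.
Check two-phase: ΣzᵢKᵢ = 1.447 > 1 and Σzᵢ/Kᵢ = 1.084 > 1, so g(0) = 0.447 > 0 and g(1) = -0.084 < 0.
Newton iteration, ψ⁰ = 0.56:
  ψ = 0.560: g = 0.0442, g' = -0.365 → ψ = 0.681
  ψ = 0.681: g = 0.0033, g' = -0.313 → ψ = 0.692
Converged at ψ = 0.692.
Then V = ψ·F = 0.6917·456.5 = 315.7 mol/h and L = F − V = 140.8 mol/h.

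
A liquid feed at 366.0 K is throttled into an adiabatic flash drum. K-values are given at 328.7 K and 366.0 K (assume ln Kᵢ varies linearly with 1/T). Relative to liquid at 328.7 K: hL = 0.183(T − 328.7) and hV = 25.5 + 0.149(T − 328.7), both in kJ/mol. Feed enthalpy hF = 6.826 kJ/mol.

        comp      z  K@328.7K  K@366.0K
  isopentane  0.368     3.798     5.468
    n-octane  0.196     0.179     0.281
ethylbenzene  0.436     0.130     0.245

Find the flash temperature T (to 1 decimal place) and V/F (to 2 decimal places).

T = 334.3 K, V/F = 0.23

Adiabatic flash: solve Rachford–Rice at each trial T, then check hF = ψ·hV(T) + (1−ψ)·hL(T).
  T = 328.7 K: K = (3.798, 0.179, 0.130), RR gives ψ = 0.205, H_out = 5.217 kJ/mol
  T = 366.0 K: K = (5.468, 0.281, 0.245), RR gives ψ = 0.353, H_out = 15.384 kJ/mol
  T = 347.4 K: K = (4.604, 0.227, 0.182), RR gives ψ = 0.282, H_out = 10.437 kJ/mol
  T = 338.0 K: K = (4.191, 0.202, 0.154), RR gives ψ = 0.245, H_out = 7.866 kJ/mol
  T = 333.4 K: K = (3.994, 0.191, 0.142), RR gives ψ = 0.225, H_out = 6.572 kJ/mol
  T = 335.7 K: K = (4.092, 0.196, 0.148), RR gives ψ = 0.235, H_out = 7.222 kJ/mol
Linear interpolation between T = 333.4 (H_out = 6.572) and T = 335.7 (H_out = 7.222) on hF = 6.826 gives T ≈ 334.3 K, at which ψ = 0.23.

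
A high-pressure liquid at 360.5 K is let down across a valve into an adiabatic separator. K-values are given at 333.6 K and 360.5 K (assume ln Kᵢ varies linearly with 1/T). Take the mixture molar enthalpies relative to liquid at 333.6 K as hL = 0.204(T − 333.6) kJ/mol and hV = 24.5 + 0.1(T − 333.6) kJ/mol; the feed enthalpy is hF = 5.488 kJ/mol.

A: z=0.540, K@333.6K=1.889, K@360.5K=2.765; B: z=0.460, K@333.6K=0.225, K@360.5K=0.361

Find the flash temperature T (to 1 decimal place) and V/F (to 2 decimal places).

T = 335.2 K, V/F = 0.21

Adiabatic flash: solve Rachford–Rice at each trial T, then check hF = ψ·hV(T) + (1−ψ)·hL(T).
  T = 333.6 K: K = (1.889, 0.225), RR gives ψ = 0.179, H_out = 4.394 kJ/mol
  T = 360.5 K: K = (2.765, 0.361), RR gives ψ = 0.584, H_out = 18.172 kJ/mol
  T = 347.1 K: K = (2.304, 0.288), RR gives ψ = 0.406, H_out = 12.120 kJ/mol
  T = 340.4 K: K = (2.092, 0.255), RR gives ψ = 0.304, H_out = 8.617 kJ/mol
  T = 337.0 K: K = (1.989, 0.240), RR gives ψ = 0.245, H_out = 6.614 kJ/mol
  T = 335.3 K: K = (1.939, 0.232), RR gives ψ = 0.213, H_out = 5.535 kJ/mol
Linear interpolation between T = 333.6 (H_out = 4.394) and T = 335.3 (H_out = 5.535) on hF = 5.488 gives T ≈ 335.2 K, at which ψ = 0.21.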